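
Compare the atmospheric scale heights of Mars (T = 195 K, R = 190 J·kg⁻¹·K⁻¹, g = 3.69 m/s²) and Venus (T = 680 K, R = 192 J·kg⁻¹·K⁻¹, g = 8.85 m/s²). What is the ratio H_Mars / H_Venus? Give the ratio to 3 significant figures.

H = RT/g for each body.
H_Mars = 190 × 195 / 3.69 = 10041 m.
H_Venus = 192 × 680 / 8.85 = 14753 m.
H_Mars/H_Venus = 10041/14753 = 0.68061.

H_Mars/H_Venus ≈ 0.681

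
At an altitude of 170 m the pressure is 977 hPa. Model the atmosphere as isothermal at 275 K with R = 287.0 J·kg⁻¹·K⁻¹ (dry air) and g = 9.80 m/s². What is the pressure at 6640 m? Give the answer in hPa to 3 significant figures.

P ≈ 438 hPa

Scale height: H = RT/g = 287.0 × 275 / 9.80 = 8053.6 m.
Between two levels, P₂ = P₁ exp(−Δz/H) with Δz = z₂ − z₁.
Δz = 6640.0 − 170.00 = 6470.0 m; Δz/H = 6470.0/8053.6 = 0.80337.
P₂ = 977 × exp(−0.80337) = 977 × 0.44782 = 437.52 hPa.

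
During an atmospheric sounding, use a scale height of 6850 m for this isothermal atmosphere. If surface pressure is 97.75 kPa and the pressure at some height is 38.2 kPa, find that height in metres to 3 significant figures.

Invert the barometric formula: z = H ln(P₀/P).
P₀/P = 97.75/38.2 = 2.5589; ln(2.5589) = 0.93958.
z = 6850.0 × 0.93958 = 6436.1 m.

z ≈ 6440 m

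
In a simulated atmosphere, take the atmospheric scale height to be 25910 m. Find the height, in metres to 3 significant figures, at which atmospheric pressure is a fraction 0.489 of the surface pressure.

Set P/P₀ = exp(−z/H) = 0.489, so z = −H ln(0.489).
−ln(0.489) = 0.71539; z = 25910 × 0.71539 = 18536 m.

z ≈ 18500 m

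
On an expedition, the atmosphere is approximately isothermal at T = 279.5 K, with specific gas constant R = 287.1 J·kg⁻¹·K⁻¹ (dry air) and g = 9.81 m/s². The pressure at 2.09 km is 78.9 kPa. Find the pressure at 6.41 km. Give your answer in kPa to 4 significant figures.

P ≈ 46.53 kPa

Scale height: H = RT/g = 287.1 × 279.5 / 9.81 = 8179.9 m.
Between two levels, P₂ = P₁ exp(−Δz/H) with Δz = z₂ − z₁.
Δz = 6410.0 − 2090.0 = 4320.0 m; Δz/H = 4320.0/8179.9 = 0.52812.
P₂ = 78.9 × exp(−0.52812) = 78.9 × 0.58971 = 46.528 kPa.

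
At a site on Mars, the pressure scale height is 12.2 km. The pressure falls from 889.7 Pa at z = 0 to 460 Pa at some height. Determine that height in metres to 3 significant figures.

Invert the barometric formula: z = H ln(P₀/P).
P₀/P = 889.7/460 = 1.9341; ln(1.9341) = 0.65964.
z = 12200 × 0.65964 = 8047.6 m.

z ≈ 8050 m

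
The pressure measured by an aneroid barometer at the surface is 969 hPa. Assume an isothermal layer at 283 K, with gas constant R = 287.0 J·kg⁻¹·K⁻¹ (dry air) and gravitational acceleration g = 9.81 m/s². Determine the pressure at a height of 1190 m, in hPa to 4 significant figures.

P ≈ 839.3 hPa

Scale height: H = RT/g = 287.0 × 283 / 9.81 = 8279.4 m.
Barometric formula: P = P₀ exp(−z/H).
z/H = 1190.0/8279.4 = 0.14373; exp(−0.14373) = 0.86612.
P = 969 × 0.86612 = 839.27 hPa.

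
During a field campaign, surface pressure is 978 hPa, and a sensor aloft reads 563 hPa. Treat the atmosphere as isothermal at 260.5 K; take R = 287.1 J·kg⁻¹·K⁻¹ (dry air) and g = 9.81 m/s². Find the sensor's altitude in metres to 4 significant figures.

Scale height: H = RT/g = 287.1 × 260.5 / 9.81 = 7623.8 m.
Invert the barometric formula: z = H ln(P₀/P).
P₀/P = 978/563 = 1.7371; ln(1.7371) = 0.55222.
z = 7623.8 × 0.55222 = 4210.0 m.

z ≈ 4210 m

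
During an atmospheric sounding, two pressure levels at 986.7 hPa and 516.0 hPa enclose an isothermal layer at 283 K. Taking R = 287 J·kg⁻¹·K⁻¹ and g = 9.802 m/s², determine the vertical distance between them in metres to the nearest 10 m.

Hypsometric equation: Δz = (R T̄/g) ln(P₁/P₂).
R T̄/g = 287 × 283 / 9.802 = 8286.2 m.
ln(986.7/516.0) = ln(1.9122) = 0.64825.
Δz = 8286.2 × 0.64825 = 5371.5 m.

Δz ≈ 5370 m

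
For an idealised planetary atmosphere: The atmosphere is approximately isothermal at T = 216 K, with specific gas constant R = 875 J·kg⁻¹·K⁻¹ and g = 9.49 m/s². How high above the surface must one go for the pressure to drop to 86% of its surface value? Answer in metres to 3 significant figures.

z ≈ 3000 m

Scale height: H = RT/g = 875 × 216 / 9.49 = 19916 m.
Set P/P₀ = exp(−z/H) = 0.86, so z = −H ln(0.86).
−ln(0.86) = 0.15082; z = 19916 × 0.15082 = 3003.7 m.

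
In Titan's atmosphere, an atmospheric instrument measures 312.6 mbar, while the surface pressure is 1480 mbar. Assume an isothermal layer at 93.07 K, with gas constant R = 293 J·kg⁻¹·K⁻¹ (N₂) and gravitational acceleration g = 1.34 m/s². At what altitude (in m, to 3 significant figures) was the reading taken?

Scale height: H = RT/g = 293 × 93.07 / 1.34 = 20350 m.
Invert the barometric formula: z = H ln(P₀/P).
P₀/P = 1480/312.6 = 4.7345; ln(4.7345) = 1.5549.
z = 20350 × 1.5549 = 31642 m.

z ≈ 31600 m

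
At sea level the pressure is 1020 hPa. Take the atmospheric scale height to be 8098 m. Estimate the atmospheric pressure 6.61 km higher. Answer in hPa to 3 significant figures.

P ≈ 451 hPa

Barometric formula: P = P₀ exp(−z/H).
z/H = 6610.0/8098.0 = 0.81625; exp(−0.81625) = 0.44209.
P = 1020 × 0.44209 = 450.93 hPa.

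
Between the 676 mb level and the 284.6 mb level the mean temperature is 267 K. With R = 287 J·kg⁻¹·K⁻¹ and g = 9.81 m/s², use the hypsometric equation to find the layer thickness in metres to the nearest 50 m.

Hypsometric equation: Δz = (R T̄/g) ln(P₁/P₂).
R T̄/g = 287 × 267 / 9.81 = 7811.3 m.
ln(676/284.6) = ln(2.3753) = 0.86512.
Δz = 7811.3 × 0.86512 = 6757.7 m.

Δz ≈ 6750 m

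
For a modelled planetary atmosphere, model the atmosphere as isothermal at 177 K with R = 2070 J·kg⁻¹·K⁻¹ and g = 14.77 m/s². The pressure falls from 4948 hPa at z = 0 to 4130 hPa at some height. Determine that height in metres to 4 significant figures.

Scale height: H = RT/g = 2070 × 177 / 14.77 = 24806 m.
Invert the barometric formula: z = H ln(P₀/P).
P₀/P = 4948/4130 = 1.1981; ln(1.1981) = 0.18074.
z = 24806 × 0.18074 = 4483.4 m.

z ≈ 4483 m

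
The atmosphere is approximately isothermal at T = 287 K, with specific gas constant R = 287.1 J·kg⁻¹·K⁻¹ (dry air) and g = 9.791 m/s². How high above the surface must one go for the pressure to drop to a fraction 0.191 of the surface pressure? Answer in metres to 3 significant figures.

Scale height: H = RT/g = 287.1 × 287 / 9.791 = 8415.7 m.
Set P/P₀ = exp(−z/H) = 0.191, so z = −H ln(0.191).
−ln(0.191) = 1.6555; z = 8415.7 × 1.6555 = 13932 m.

z ≈ 13900 m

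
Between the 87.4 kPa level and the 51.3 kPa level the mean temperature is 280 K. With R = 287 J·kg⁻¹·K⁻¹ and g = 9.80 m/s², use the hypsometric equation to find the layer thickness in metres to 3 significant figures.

Hypsometric equation: Δz = (R T̄/g) ln(P₁/P₂).
R T̄/g = 287 × 280 / 9.80 = 8200.0 m.
ln(87.4/51.3) = ln(1.7037) = 0.53280.
Δz = 8200.0 × 0.53280 = 4369.0 m.

Δz ≈ 4370 m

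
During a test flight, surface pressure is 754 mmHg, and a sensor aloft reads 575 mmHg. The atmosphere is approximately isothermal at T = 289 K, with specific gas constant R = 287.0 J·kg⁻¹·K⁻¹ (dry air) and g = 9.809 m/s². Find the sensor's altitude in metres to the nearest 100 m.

Scale height: H = RT/g = 287.0 × 289 / 9.809 = 8455.8 m.
Invert the barometric formula: z = H ln(P₀/P).
P₀/P = 754/575 = 1.3113; ln(1.3113) = 0.27102.
z = 8455.8 × 0.27102 = 2291.7 m.

z ≈ 2300 m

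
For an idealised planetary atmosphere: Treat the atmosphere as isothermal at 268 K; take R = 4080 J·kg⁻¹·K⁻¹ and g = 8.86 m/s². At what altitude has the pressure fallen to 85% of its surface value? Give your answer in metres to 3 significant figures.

Scale height: H = RT/g = 4080 × 268 / 8.86 = 123410 m.
Set P/P₀ = exp(−z/H) = 0.85, so z = −H ln(0.85).
−ln(0.85) = 0.16252; z = 123410 × 0.16252 = 20057 m.

z ≈ 20100 m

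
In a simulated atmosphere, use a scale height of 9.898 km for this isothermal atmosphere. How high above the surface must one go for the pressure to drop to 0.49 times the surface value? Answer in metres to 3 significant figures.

z ≈ 7060 m

Set P/P₀ = exp(−z/H) = 0.49, so z = −H ln(0.49).
−ln(0.49) = 0.71335; z = 9898.0 × 0.71335 = 7060.7 m.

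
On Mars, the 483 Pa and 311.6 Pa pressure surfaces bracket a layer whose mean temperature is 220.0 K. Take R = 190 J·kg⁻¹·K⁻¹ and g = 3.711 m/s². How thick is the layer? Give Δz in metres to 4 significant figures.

Hypsometric equation: Δz = (R T̄/g) ln(P₁/P₂).
R T̄/g = 190 × 220.0 / 3.711 = 11264 m.
ln(483/311.6) = ln(1.5501) = 0.43832.
Δz = 11264 × 0.43832 = 4937.2 m.

Δz ≈ 4937 m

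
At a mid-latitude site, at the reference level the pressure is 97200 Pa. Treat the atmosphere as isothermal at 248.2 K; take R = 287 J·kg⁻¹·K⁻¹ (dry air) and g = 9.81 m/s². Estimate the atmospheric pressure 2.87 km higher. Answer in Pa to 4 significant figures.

Scale height: H = RT/g = 287 × 248.2 / 9.81 = 7261.3 m.
Barometric formula: P = P₀ exp(−z/H).
z/H = 2870.0/7261.3 = 0.39525; exp(−0.39525) = 0.67351.
P = 97200 × 0.67351 = 65465 Pa.

P ≈ 65470 Pa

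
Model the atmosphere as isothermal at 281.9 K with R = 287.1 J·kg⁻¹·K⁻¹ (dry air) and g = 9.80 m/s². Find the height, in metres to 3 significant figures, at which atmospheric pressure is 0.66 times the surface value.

z ≈ 3430 m

Scale height: H = RT/g = 287.1 × 281.9 / 9.80 = 8258.5 m.
Set P/P₀ = exp(−z/H) = 0.66, so z = −H ln(0.66).
−ln(0.66) = 0.41552; z = 8258.5 × 0.41552 = 3431.6 m.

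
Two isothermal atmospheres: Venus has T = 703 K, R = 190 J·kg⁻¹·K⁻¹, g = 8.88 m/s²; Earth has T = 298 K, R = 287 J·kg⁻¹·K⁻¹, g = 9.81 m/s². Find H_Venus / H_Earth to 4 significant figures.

H_Venus/H_Earth ≈ 1.725

H = RT/g for each body.
H_Venus = 190 × 703 / 8.88 = 15042 m.
H_Earth = 287 × 298 / 9.81 = 8718.2 m.
H_Venus/H_Earth = 15042/8718.2 = 1.7254.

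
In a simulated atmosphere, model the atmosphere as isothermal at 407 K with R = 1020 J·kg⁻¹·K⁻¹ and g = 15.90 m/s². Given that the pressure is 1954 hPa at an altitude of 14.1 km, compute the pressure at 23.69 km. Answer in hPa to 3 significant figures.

Scale height: H = RT/g = 1020 × 407 / 15.90 = 26109 m.
Between two levels, P₂ = P₁ exp(−Δz/H) with Δz = z₂ − z₁.
Δz = 23690 − 14100 = 9590.0 m; Δz/H = 9590.0/26109 = 0.36731.
P₂ = 1954 × exp(−0.36731) = 1954 × 0.69259 = 1353.3 hPa.

P ≈ 1350 hPa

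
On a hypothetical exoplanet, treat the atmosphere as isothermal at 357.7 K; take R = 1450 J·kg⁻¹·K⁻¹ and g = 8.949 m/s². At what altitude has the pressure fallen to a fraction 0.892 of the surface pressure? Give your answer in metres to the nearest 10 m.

z ≈ 6620 m

Scale height: H = RT/g = 1450 × 357.7 / 8.949 = 57958 m.
Set P/P₀ = exp(−z/H) = 0.892, so z = −H ln(0.892).
−ln(0.892) = 0.11429; z = 57958 × 0.11429 = 6624.0 m.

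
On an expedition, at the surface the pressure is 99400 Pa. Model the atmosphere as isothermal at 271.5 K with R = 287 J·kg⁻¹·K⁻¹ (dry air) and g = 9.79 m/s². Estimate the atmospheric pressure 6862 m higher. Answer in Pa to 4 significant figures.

P ≈ 41970 Pa

Scale height: H = RT/g = 287 × 271.5 / 9.79 = 7959.2 m.
Barometric formula: P = P₀ exp(−z/H).
z/H = 6862.0/7959.2 = 0.86215; exp(−0.86215) = 0.42225.
P = 99400 × 0.42225 = 41972 Pa.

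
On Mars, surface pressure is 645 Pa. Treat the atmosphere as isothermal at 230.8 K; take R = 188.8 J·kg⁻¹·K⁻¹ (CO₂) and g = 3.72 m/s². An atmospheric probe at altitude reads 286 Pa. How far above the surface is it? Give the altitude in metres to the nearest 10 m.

z ≈ 9530 m

Scale height: H = RT/g = 188.8 × 230.8 / 3.72 = 11714 m.
Invert the barometric formula: z = H ln(P₀/P).
P₀/P = 645/286 = 2.2552; ln(2.2552) = 0.81324.
z = 11714 × 0.81324 = 9526.3 m.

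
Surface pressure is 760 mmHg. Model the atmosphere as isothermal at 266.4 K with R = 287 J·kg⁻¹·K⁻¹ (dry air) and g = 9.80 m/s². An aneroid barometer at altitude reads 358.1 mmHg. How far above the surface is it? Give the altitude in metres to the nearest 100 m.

Scale height: H = RT/g = 287 × 266.4 / 9.80 = 7801.7 m.
Invert the barometric formula: z = H ln(P₀/P).
P₀/P = 760/358.1 = 2.1223; ln(2.1223) = 0.75250.
z = 7801.7 × 0.75250 = 5870.8 m.

z ≈ 5900 m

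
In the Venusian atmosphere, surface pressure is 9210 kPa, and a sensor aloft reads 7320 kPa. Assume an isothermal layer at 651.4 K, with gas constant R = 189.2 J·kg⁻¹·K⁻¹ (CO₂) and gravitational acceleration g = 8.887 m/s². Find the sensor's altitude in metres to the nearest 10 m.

z ≈ 3190 m

Scale height: H = RT/g = 189.2 × 651.4 / 8.887 = 13868 m.
Invert the barometric formula: z = H ln(P₀/P).
P₀/P = 9210/7320 = 1.2582; ln(1.2582) = 0.22968.
z = 13868 × 0.22968 = 3185.2 m.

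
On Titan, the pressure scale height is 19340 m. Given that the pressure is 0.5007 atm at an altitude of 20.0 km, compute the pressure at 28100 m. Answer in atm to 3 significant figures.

P ≈ 0.329 atm

Between two levels, P₂ = P₁ exp(−Δz/H) with Δz = z₂ − z₁.
Δz = 28100 − 20000 = 8100.0 m; Δz/H = 8100.0/19340 = 0.41882.
P₂ = 0.5007 × exp(−0.41882) = 0.5007 × 0.65782 = 0.32937 atm.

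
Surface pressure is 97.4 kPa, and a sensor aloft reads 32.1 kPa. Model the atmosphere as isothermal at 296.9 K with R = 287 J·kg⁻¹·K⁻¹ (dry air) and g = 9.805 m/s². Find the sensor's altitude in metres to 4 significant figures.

z ≈ 9646 m

Scale height: H = RT/g = 287 × 296.9 / 9.805 = 8690.5 m.
Invert the barometric formula: z = H ln(P₀/P).
P₀/P = 97.4/32.1 = 3.0343; ln(3.0343) = 1.1100.
z = 8690.5 × 1.1100 = 9646.5 m.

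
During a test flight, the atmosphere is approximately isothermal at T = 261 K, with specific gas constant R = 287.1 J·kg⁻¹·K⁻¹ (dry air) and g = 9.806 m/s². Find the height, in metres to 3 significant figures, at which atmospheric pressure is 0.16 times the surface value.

z ≈ 14000 m

Scale height: H = RT/g = 287.1 × 261 / 9.806 = 7641.6 m.
Set P/P₀ = exp(−z/H) = 0.16, so z = −H ln(0.16).
−ln(0.16) = 1.8326; z = 7641.6 × 1.8326 = 14004 m.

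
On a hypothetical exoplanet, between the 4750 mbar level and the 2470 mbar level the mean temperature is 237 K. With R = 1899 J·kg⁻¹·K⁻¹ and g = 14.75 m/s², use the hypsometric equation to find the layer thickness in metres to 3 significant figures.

Δz ≈ 20000 m

Hypsometric equation: Δz = (R T̄/g) ln(P₁/P₂).
R T̄/g = 1899 × 237 / 14.75 = 30513 m.
ln(4750/2470) = ln(1.9231) = 0.65394.
Δz = 30513 × 0.65394 = 19954 m.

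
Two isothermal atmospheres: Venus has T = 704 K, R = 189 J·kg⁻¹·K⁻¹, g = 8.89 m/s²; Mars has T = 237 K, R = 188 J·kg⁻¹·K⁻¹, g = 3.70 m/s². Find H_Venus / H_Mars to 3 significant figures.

H = RT/g for each body.
H_Venus = 189 × 704 / 8.89 = 14967 m.
H_Mars = 188 × 237 / 3.70 = 12042 m.
H_Venus/H_Mars = 14967/12042 = 1.2429.

H_Venus/H_Mars ≈ 1.24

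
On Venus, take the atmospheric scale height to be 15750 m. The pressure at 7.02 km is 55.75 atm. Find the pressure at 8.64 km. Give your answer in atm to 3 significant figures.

Between two levels, P₂ = P₁ exp(−Δz/H) with Δz = z₂ − z₁.
Δz = 8640.0 − 7020.0 = 1620.0 m; Δz/H = 1620.0/15750 = 0.10286.
P₂ = 55.75 × exp(−0.10286) = 55.75 × 0.90225 = 50.300 atm.

P ≈ 50.3 atm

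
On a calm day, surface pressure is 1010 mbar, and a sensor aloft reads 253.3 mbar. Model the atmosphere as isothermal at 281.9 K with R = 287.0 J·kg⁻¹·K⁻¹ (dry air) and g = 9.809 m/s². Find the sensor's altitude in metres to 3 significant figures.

z ≈ 11400 m

Scale height: H = RT/g = 287.0 × 281.9 / 9.809 = 8248.1 m.
Invert the barometric formula: z = H ln(P₀/P).
P₀/P = 1010/253.3 = 3.9874; ln(3.9874) = 1.3831.
z = 8248.1 × 1.3831 = 11408 m.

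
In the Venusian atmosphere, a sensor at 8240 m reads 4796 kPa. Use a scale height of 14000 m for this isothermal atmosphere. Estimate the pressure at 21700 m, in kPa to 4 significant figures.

Between two levels, P₂ = P₁ exp(−Δz/H) with Δz = z₂ − z₁.
Δz = 21700 − 8240.0 = 13460 m; Δz/H = 13460/14000 = 0.96143.
P₂ = 4796 × exp(−0.96143) = 4796 × 0.38235 = 1833.8 kPa.

P ≈ 1834 kPa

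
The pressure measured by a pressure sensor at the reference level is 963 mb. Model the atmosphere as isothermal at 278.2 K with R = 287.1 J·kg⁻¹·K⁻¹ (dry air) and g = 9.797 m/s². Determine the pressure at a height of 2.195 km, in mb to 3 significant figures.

P ≈ 736 mb

Scale height: H = RT/g = 287.1 × 278.2 / 9.797 = 8152.6 m.
Barometric formula: P = P₀ exp(−z/H).
z/H = 2195.0/8152.6 = 0.26924; exp(−0.26924) = 0.76396.
P = 963 × 0.76396 = 735.69 mb.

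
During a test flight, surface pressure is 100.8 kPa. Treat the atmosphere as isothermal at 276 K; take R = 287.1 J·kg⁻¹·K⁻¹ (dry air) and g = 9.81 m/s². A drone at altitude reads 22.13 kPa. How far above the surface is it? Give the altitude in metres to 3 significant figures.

z ≈ 12200 m

Scale height: H = RT/g = 287.1 × 276 / 9.81 = 8077.4 m.
Invert the barometric formula: z = H ln(P₀/P).
P₀/P = 100.8/22.13 = 4.5549; ln(4.5549) = 1.5162.
z = 8077.4 × 1.5162 = 12247 m.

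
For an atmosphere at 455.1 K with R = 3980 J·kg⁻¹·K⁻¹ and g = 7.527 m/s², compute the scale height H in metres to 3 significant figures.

The scale height of an isothermal atmosphere is H = RT/g.
H = 3980 × 455.1 / 7.527 = 1811300/7.527 = 240640 m.

H ≈ 241000 m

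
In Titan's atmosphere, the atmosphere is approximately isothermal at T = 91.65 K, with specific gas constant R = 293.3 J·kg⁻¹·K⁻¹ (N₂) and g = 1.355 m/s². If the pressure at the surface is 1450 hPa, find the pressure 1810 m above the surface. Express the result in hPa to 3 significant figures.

Scale height: H = RT/g = 293.3 × 91.65 / 1.355 = 19838 m.
Barometric formula: P = P₀ exp(−z/H).
z/H = 1810.0/19838 = 0.091239; exp(−0.091239) = 0.91280.
P = 1450 × 0.91280 = 1323.6 hPa.

P ≈ 1320 hPa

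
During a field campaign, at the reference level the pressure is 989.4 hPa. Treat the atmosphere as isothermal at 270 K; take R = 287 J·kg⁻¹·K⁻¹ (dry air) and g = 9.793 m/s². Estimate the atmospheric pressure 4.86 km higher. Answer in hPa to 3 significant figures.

P ≈ 535 hPa

Scale height: H = RT/g = 287 × 270 / 9.793 = 7912.8 m.
Barometric formula: P = P₀ exp(−z/H).
z/H = 4860.0/7912.8 = 0.61419; exp(−0.61419) = 0.54108.
P = 989.4 × 0.54108 = 535.34 hPa.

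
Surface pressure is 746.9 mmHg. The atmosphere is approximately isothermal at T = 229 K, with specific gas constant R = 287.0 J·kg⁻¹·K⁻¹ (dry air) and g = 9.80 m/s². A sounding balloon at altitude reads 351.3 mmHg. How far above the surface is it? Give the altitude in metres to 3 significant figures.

z ≈ 5060 m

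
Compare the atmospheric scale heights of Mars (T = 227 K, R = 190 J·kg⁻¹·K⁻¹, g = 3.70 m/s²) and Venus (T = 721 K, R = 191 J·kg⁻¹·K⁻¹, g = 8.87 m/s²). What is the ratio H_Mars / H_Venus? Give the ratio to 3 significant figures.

H_Mars/H_Venus ≈ 0.751

H = RT/g for each body.
H_Mars = 190 × 227 / 3.70 = 11657 m.
H_Venus = 191 × 721 / 8.87 = 15525 m.
H_Mars/H_Venus = 11657/15525 = 0.75085.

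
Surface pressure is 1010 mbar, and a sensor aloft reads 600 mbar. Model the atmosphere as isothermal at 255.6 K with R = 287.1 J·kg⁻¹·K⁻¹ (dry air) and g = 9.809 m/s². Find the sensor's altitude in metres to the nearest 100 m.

Scale height: H = RT/g = 287.1 × 255.6 / 9.809 = 7481.2 m.
Invert the barometric formula: z = H ln(P₀/P).
P₀/P = 1010/600 = 1.6833; ln(1.6833) = 0.52076.
z = 7481.2 × 0.52076 = 3895.9 m.

z ≈ 3900 m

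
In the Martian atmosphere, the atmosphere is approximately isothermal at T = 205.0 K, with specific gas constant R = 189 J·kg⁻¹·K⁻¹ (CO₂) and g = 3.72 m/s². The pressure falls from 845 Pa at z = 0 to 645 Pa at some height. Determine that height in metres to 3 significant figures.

z ≈ 2810 m

Scale height: H = RT/g = 189 × 205.0 / 3.72 = 10415 m.
Invert the barometric formula: z = H ln(P₀/P).
P₀/P = 845/645 = 1.3101; ln(1.3101) = 0.27010.
z = 10415 × 0.27010 = 2813.1 m.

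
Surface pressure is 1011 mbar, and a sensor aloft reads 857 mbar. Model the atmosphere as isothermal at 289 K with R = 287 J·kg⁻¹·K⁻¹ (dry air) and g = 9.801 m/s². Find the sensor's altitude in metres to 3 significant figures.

Scale height: H = RT/g = 287 × 289 / 9.801 = 8462.7 m.
Invert the barometric formula: z = H ln(P₀/P).
P₀/P = 1011/857 = 1.1797; ln(1.1797) = 0.16526.
z = 8462.7 × 0.16526 = 1398.5 m.

z ≈ 1400 m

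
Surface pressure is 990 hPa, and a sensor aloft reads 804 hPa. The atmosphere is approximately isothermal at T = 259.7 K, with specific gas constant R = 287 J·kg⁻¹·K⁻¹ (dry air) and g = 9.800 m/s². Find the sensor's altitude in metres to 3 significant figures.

z ≈ 1580 m

Scale height: H = RT/g = 287 × 259.7 / 9.800 = 7605.5 m.
Invert the barometric formula: z = H ln(P₀/P).
P₀/P = 990/804 = 1.2313; ln(1.2313) = 0.20807.
z = 7605.5 × 0.20807 = 1582.5 m.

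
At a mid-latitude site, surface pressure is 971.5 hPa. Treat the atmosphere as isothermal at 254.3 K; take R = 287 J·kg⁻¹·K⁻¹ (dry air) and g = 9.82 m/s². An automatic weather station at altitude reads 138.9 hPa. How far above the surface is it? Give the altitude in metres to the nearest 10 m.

z ≈ 14460 m

Scale height: H = RT/g = 287 × 254.3 / 9.82 = 7432.2 m.
Invert the barometric formula: z = H ln(P₀/P).
P₀/P = 971.5/138.9 = 6.9942; ln(6.9942) = 1.9451.
z = 7432.2 × 1.9451 = 14456 m.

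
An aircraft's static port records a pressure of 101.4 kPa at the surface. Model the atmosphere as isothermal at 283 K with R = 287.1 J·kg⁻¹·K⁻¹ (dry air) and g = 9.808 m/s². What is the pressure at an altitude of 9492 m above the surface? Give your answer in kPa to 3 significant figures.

Scale height: H = RT/g = 287.1 × 283 / 9.808 = 8284.0 m.
Barometric formula: P = P₀ exp(−z/H).
z/H = 9492.0/8284.0 = 1.1458; exp(−1.1458) = 0.31797.
P = 101.4 × 0.31797 = 32.242 kPa.

P ≈ 32.2 kPa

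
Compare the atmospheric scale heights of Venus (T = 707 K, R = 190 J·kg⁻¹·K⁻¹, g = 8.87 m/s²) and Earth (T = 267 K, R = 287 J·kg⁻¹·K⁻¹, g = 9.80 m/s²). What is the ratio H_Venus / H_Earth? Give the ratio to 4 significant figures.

H = RT/g for each body.
H_Venus = 190 × 707 / 8.87 = 15144 m.
H_Earth = 287 × 267 / 9.80 = 7819.3 m.
H_Venus/H_Earth = 15144/7819.3 = 1.9367.

H_Venus/H_Earth ≈ 1.937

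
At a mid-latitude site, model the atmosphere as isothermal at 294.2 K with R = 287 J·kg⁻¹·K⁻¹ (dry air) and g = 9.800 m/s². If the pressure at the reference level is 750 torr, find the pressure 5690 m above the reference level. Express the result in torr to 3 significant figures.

P ≈ 387 torr

Scale height: H = RT/g = 287 × 294.2 / 9.800 = 8615.9 m.
Barometric formula: P = P₀ exp(−z/H).
z/H = 5690.0/8615.9 = 0.66041; exp(−0.66041) = 0.51664.
P = 750 × 0.51664 = 387.48 torr.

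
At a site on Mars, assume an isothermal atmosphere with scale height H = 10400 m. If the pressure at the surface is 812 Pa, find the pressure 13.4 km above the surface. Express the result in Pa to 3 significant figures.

Barometric formula: P = P₀ exp(−z/H).
z/H = 13400/10400 = 1.2885; exp(−1.2885) = 0.27568.
P = 812 × 0.27568 = 223.85 Pa.

P ≈ 224 Pa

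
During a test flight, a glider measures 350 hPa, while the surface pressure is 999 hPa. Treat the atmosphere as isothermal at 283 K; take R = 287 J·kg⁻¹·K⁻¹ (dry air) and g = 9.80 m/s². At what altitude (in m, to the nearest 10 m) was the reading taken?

Scale height: H = RT/g = 287 × 283 / 9.80 = 8287.9 m.
Invert the barometric formula: z = H ln(P₀/P).
P₀/P = 999/350 = 2.8543; ln(2.8543) = 1.0488.
z = 8287.9 × 1.0488 = 8692.3 m.

z ≈ 8690 m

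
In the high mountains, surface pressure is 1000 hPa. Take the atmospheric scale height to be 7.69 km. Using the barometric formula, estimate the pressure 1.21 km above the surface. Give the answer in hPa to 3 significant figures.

Barometric formula: P = P₀ exp(−z/H).
z/H = 1210.0/7690.0 = 0.15735; exp(−0.15735) = 0.85440.
P = 1000 × 0.85440 = 854.40 hPa.

P ≈ 854 hPa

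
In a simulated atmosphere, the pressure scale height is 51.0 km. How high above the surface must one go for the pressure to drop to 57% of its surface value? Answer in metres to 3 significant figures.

Set P/P₀ = exp(−z/H) = 0.57, so z = −H ln(0.57).
−ln(0.57) = 0.56212; z = 51000 × 0.56212 = 28668 m.

z ≈ 28700 m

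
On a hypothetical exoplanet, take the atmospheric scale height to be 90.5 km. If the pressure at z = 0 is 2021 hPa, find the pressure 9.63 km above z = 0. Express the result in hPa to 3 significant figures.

Barometric formula: P = P₀ exp(−z/H).
z/H = 9630.0/90500 = 0.10641; exp(−0.10641) = 0.89906.
P = 2021 × 0.89906 = 1817.0 hPa.

P ≈ 1820 hPa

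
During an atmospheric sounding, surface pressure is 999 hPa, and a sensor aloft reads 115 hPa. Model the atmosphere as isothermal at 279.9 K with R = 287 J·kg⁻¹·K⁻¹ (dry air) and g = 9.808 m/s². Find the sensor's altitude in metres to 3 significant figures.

z ≈ 17700 m

Scale height: H = RT/g = 287 × 279.9 / 9.808 = 8190.4 m.
Invert the barometric formula: z = H ln(P₀/P).
P₀/P = 999/115 = 8.6870; ln(8.6870) = 2.1618.
z = 8190.4 × 2.1618 = 17706 m.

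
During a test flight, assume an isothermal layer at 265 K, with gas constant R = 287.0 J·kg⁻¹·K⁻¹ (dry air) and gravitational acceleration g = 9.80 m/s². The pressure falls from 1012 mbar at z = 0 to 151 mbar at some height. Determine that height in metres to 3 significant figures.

z ≈ 14800 m

Scale height: H = RT/g = 287.0 × 265 / 9.80 = 7760.7 m.
Invert the barometric formula: z = H ln(P₀/P).
P₀/P = 1012/151 = 6.7020; ln(6.7020) = 1.9024.
z = 7760.7 × 1.9024 = 14764 m.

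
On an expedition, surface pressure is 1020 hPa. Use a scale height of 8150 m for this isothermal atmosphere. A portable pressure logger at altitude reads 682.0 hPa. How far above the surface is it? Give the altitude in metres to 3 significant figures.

Invert the barometric formula: z = H ln(P₀/P).
P₀/P = 1020/682.0 = 1.4956; ln(1.4956) = 0.40253.
z = 8150.0 × 0.40253 = 3280.6 m.

z ≈ 3280 m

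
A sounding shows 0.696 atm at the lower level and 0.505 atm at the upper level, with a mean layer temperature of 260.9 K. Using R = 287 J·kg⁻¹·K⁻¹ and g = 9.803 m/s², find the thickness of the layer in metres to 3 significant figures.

Hypsometric equation: Δz = (R T̄/g) ln(P₁/P₂).
R T̄/g = 287 × 260.9 / 9.803 = 7638.3 m.
ln(0.696/0.505) = ln(1.3782) = 0.32078.
Δz = 7638.3 × 0.32078 = 2450.2 m.

Δz ≈ 2450 m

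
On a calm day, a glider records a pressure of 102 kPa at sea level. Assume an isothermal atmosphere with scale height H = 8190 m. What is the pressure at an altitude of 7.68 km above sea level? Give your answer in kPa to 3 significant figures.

Barometric formula: P = P₀ exp(−z/H).
z/H = 7680.0/8190.0 = 0.93773; exp(−0.93773) = 0.39152.
P = 102 × 0.39152 = 39.935 kPa.

P ≈ 39.9 kPa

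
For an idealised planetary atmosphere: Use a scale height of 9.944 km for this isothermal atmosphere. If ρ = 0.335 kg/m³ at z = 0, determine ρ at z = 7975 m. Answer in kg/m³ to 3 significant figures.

ρ ≈ 0.150 kg/m³

In an isothermal atmosphere, density decays like pressure: ρ = ρ₀ exp(−z/H).
z/H = 7975.0/9944.0 = 0.80199; exp(−0.80199) = 0.44844.
ρ = 0.335 × 0.44844 = 0.15023 kg/m³.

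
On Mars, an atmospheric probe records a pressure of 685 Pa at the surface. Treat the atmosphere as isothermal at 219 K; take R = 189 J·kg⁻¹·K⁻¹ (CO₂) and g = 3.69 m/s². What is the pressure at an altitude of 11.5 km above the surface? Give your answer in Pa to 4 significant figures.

Scale height: H = RT/g = 189 × 219 / 3.69 = 11217 m.
Barometric formula: P = P₀ exp(−z/H).
z/H = 11500/11217 = 1.0252; exp(−1.0252) = 0.35872.
P = 685 × 0.35872 = 245.72 Pa.

P ≈ 245.7 Pa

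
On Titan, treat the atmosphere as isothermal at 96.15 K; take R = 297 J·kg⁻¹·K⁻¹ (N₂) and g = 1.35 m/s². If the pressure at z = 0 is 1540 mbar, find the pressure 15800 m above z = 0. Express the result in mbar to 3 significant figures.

Scale height: H = RT/g = 297 × 96.15 / 1.35 = 21153 m.
Barometric formula: P = P₀ exp(−z/H).
z/H = 15800/21153 = 0.74694; exp(−0.74694) = 0.47381.
P = 1540 × 0.47381 = 729.67 mbar.

P ≈ 730 mbar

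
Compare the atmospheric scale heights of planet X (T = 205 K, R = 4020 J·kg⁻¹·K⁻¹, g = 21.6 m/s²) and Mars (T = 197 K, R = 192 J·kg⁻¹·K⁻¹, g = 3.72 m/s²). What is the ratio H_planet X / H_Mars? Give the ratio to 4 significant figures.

H = RT/g for each body.
H_planet X = 4020 × 205 / 21.6 = 38153 m.
H_Mars = 192 × 197 / 3.72 = 10168 m.
H_planet X/H_Mars = 38153/10168 = 3.7523.

H_planet X/H_Mars ≈ 3.752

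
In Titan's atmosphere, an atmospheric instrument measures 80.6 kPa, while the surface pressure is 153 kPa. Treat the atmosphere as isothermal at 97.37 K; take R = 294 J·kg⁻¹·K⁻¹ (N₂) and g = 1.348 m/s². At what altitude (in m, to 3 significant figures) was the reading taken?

z ≈ 13600 m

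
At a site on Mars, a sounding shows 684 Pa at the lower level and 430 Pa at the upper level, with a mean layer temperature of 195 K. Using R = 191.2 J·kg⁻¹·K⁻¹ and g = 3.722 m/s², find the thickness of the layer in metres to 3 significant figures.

Hypsometric equation: Δz = (R T̄/g) ln(P₁/P₂).
R T̄/g = 191.2 × 195 / 3.722 = 10017 m.
ln(684/430) = ln(1.5907) = 0.46417.
Δz = 10017 × 0.46417 = 4649.6 m.

Δz ≈ 4650 m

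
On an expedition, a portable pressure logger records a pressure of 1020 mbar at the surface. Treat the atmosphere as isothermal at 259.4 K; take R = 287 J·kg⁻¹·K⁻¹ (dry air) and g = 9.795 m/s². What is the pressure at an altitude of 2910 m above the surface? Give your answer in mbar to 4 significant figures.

Scale height: H = RT/g = 287 × 259.4 / 9.795 = 7600.6 m.
Barometric formula: P = P₀ exp(−z/H).
z/H = 2910.0/7600.6 = 0.38286; exp(−0.38286) = 0.68191.
P = 1020 × 0.68191 = 695.55 mbar.

P ≈ 695.5 mbar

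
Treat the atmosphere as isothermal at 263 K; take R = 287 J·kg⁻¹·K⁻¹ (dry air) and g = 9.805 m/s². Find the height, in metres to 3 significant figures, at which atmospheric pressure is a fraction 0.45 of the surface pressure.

Scale height: H = RT/g = 287 × 263 / 9.805 = 7698.2 m.
Set P/P₀ = exp(−z/H) = 0.45, so z = −H ln(0.45).
−ln(0.45) = 0.79851; z = 7698.2 × 0.79851 = 6147.1 m.

z ≈ 6150 m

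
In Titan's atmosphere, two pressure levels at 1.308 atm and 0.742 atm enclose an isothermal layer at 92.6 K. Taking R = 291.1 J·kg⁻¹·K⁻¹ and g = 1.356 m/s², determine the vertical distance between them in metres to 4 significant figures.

Hypsometric equation: Δz = (R T̄/g) ln(P₁/P₂).
R T̄/g = 291.1 × 92.6 / 1.356 = 19879 m.
ln(1.308/0.742) = ln(1.7628) = 0.56690.
Δz = 19879 × 0.56690 = 11269 m.

Δz ≈ 11270 m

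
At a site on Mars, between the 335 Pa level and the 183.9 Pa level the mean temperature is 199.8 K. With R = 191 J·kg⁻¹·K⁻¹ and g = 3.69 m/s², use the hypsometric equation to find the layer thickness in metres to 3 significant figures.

Δz ≈ 6200 m

Hypsometric equation: Δz = (R T̄/g) ln(P₁/P₂).
R T̄/g = 191 × 199.8 / 3.69 = 10342 m.
ln(335/183.9) = ln(1.8216) = 0.59972.
Δz = 10342 × 0.59972 = 6202.3 m.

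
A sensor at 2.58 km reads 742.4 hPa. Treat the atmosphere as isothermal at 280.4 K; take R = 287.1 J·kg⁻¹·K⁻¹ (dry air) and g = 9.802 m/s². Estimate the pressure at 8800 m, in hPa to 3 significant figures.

Scale height: H = RT/g = 287.1 × 280.4 / 9.802 = 8212.9 m.
Between two levels, P₂ = P₁ exp(−Δz/H) with Δz = z₂ − z₁.
Δz = 8800.0 − 2580.0 = 6220.0 m; Δz/H = 6220.0/8212.9 = 0.75735.
P₂ = 742.4 × exp(−0.75735) = 742.4 × 0.46891 = 348.12 hPa.

P ≈ 348 hPa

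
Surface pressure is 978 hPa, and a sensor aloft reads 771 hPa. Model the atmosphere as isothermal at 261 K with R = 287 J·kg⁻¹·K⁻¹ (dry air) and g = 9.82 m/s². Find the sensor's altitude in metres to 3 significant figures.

z ≈ 1810 m

Scale height: H = RT/g = 287 × 261 / 9.82 = 7628.0 m.
Invert the barometric formula: z = H ln(P₀/P).
P₀/P = 978/771 = 1.2685; ln(1.2685) = 0.23784.
z = 7628.0 × 0.23784 = 1814.2 m.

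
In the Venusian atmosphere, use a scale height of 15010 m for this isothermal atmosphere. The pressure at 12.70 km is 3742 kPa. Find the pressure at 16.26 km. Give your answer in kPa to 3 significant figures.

P ≈ 2950 kPa

Between two levels, P₂ = P₁ exp(−Δz/H) with Δz = z₂ − z₁.
Δz = 16260 − 12700 = 3560.0 m; Δz/H = 3560.0/15010 = 0.23718.
P₂ = 3742 × exp(−0.23718) = 3742 × 0.78885 = 2951.9 kPa.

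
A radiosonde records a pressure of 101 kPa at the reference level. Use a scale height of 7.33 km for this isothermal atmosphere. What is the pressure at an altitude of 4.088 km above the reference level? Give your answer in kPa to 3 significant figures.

P ≈ 57.8 kPa

Barometric formula: P = P₀ exp(−z/H).
z/H = 4088.0/7330.0 = 0.55771; exp(−0.55771) = 0.57252.
P = 101 × 0.57252 = 57.825 kPa.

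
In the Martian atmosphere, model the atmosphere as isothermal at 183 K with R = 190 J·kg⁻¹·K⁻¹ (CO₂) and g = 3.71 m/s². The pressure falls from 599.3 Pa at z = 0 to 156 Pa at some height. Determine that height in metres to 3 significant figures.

z ≈ 12600 m

Scale height: H = RT/g = 190 × 183 / 3.71 = 9372.0 m.
Invert the barometric formula: z = H ln(P₀/P).
P₀/P = 599.3/156 = 3.8417; ln(3.8417) = 1.3459.
z = 9372.0 × 1.3459 = 12614 m.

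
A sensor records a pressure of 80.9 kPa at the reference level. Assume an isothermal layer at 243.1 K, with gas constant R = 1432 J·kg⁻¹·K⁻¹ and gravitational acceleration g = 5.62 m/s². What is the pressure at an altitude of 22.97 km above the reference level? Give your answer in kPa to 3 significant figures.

P ≈ 55.8 kPa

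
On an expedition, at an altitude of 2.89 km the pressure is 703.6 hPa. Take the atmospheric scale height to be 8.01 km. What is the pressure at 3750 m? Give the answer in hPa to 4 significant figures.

P ≈ 632.0 hPa

Between two levels, P₂ = P₁ exp(−Δz/H) with Δz = z₂ − z₁.
Δz = 3750.0 − 2890.0 = 860.00 m; Δz/H = 860.00/8010.0 = 0.10737.
P₂ = 703.6 × exp(−0.10737) = 703.6 × 0.89819 = 631.97 hPa.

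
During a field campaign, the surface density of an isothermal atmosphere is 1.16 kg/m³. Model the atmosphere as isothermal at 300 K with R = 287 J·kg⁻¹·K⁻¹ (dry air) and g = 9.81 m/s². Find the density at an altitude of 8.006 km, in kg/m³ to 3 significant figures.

ρ ≈ 0.466 kg/m³

Scale height: H = RT/g = 287 × 300 / 9.81 = 8776.8 m.
In an isothermal atmosphere, density decays like pressure: ρ = ρ₀ exp(−z/H).
z/H = 8006.0/8776.8 = 0.91218; exp(−0.91218) = 0.40165.
ρ = 1.16 × 0.40165 = 0.46591 kg/m³.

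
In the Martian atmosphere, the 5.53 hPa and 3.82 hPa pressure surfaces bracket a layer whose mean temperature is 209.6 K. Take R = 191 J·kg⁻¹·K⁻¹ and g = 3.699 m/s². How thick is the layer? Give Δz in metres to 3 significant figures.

Hypsometric equation: Δz = (R T̄/g) ln(P₁/P₂).
R T̄/g = 191 × 209.6 / 3.699 = 10823 m.
ln(5.53/3.82) = ln(1.4476) = 0.36991.
Δz = 10823 × 0.36991 = 4003.5 m.

Δz ≈ 4000 m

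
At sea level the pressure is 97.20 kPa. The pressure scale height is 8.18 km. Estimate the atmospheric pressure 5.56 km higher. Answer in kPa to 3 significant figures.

P ≈ 49.3 kPa

Barometric formula: P = P₀ exp(−z/H).
z/H = 5560.0/8180.0 = 0.67971; exp(−0.67971) = 0.50676.
P = 97.20 × 0.50676 = 49.257 kPa.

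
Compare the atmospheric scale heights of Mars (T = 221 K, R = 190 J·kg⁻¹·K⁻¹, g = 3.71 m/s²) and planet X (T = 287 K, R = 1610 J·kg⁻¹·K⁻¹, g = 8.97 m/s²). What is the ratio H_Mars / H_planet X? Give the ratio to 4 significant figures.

H_Mars/H_planet X ≈ 0.2197

H = RT/g for each body.
H_Mars = 190 × 221 / 3.71 = 11318 m.
H_planet X = 1610 × 287 / 8.97 = 51513 m.
H_Mars/H_planet X = 11318/51513 = 0.21971.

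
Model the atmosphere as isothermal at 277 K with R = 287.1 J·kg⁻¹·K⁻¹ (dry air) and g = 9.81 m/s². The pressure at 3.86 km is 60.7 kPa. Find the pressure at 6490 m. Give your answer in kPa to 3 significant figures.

P ≈ 43.9 kPa

Scale height: H = RT/g = 287.1 × 277 / 9.81 = 8106.7 m.
Between two levels, P₂ = P₁ exp(−Δz/H) with Δz = z₂ − z₁.
Δz = 6490.0 − 3860.0 = 2630.0 m; Δz/H = 2630.0/8106.7 = 0.32442.
P₂ = 60.7 × exp(−0.32442) = 60.7 × 0.72295 = 43.883 kPa.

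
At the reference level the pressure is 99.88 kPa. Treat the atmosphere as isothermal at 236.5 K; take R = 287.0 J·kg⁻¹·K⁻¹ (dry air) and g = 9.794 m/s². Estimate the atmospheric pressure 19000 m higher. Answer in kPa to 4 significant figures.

Scale height: H = RT/g = 287.0 × 236.5 / 9.794 = 6930.3 m.
Barometric formula: P = P₀ exp(−z/H).
z/H = 19000/6930.3 = 2.7416; exp(−2.7416) = 0.064467.
P = 99.88 × 0.064467 = 6.4390 kPa.

P ≈ 6.439 kPa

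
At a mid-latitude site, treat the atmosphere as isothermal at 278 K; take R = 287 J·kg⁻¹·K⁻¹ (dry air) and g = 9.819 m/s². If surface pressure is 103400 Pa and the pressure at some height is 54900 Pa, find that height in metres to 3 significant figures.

z ≈ 5140 m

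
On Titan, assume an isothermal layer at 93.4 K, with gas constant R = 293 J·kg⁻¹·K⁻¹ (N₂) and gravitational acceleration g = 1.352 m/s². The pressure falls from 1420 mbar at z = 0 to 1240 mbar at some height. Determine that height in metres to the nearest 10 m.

z ≈ 2740 m

Scale height: H = RT/g = 293 × 93.4 / 1.352 = 20241 m.
Invert the barometric formula: z = H ln(P₀/P).
P₀/P = 1420/1240 = 1.1452; ln(1.1452) = 0.13558.
z = 20241 × 0.13558 = 2744.3 m.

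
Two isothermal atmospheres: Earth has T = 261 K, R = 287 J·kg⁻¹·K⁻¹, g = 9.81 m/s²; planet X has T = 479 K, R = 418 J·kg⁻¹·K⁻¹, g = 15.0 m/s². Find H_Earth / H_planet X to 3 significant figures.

H = RT/g for each body.
H_Earth = 287 × 261 / 9.81 = 7635.8 m.
H_planet X = 418 × 479 / 15.0 = 13348 m.
H_Earth/H_planet X = 7635.8/13348 = 0.57206.

H_Earth/H_planet X ≈ 0.572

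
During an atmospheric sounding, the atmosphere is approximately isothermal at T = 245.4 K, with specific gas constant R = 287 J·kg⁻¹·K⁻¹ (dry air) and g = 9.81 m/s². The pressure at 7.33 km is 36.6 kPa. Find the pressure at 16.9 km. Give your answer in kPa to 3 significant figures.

P ≈ 9.65 kPa

Scale height: H = RT/g = 287 × 245.4 / 9.81 = 7179.4 m.
Between two levels, P₂ = P₁ exp(−Δz/H) with Δz = z₂ − z₁.
Δz = 16900 − 7330.0 = 9570.0 m; Δz/H = 9570.0/7179.4 = 1.3330.
P₂ = 36.6 × exp(−1.3330) = 36.6 × 0.26369 = 9.6511 kPa.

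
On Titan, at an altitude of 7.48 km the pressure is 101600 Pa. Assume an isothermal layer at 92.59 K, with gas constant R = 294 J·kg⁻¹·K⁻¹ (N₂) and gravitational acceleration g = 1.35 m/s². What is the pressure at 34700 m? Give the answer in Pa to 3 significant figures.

Scale height: H = RT/g = 294 × 92.59 / 1.35 = 20164 m.
Between two levels, P₂ = P₁ exp(−Δz/H) with Δz = z₂ − z₁.
Δz = 34700 − 7480.0 = 27220 m; Δz/H = 27220/20164 = 1.3499.
P₂ = 101600 × exp(−1.3499) = 101600 × 0.25927 = 26342 Pa.

P ≈ 26300 Pa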